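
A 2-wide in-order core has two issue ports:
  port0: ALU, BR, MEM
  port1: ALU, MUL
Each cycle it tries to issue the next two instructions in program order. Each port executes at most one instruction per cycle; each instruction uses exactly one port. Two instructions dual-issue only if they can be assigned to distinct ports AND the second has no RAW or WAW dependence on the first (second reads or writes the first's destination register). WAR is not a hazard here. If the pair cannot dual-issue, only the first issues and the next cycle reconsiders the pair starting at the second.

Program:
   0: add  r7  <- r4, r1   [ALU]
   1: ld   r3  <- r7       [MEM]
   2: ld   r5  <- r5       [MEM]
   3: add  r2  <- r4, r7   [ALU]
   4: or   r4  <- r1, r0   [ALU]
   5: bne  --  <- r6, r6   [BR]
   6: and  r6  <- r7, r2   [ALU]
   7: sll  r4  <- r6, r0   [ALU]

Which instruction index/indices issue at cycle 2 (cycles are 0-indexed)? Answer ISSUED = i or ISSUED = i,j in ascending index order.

ISSUED = 2,3

  cy0 -> i0 (add) RAW r7
  cy1 -> i1 (ld) no-port MEM/MEM
  cy2 -> i2+i3 (ld add) 2-wide
  cy3 -> i4+i5 (or bne) 2-wide
  cy4 -> i6 (and) RAW r6
  cy5 -> i7 (sll) tail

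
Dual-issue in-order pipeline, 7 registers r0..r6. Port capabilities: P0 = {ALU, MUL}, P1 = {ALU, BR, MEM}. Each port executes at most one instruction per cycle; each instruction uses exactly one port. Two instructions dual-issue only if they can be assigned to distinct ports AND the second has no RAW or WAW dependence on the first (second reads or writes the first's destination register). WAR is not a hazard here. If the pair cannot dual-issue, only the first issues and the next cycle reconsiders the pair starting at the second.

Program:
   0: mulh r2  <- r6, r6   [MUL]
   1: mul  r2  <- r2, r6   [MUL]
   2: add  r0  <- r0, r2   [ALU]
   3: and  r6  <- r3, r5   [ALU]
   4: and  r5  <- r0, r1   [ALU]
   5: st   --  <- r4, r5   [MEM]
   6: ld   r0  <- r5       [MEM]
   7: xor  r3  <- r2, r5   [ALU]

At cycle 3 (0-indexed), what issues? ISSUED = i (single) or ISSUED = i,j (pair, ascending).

0. mulh @i0  | no-port MUL/MUL
1. mul @i1  | RAW r2
2. add/and @i2&i3  | dual
3. and @i4  | RAW r5
4. st @i5  | no-port MEM/MEM
5. ld/xor @i6&i7  | dual

ISSUED = 4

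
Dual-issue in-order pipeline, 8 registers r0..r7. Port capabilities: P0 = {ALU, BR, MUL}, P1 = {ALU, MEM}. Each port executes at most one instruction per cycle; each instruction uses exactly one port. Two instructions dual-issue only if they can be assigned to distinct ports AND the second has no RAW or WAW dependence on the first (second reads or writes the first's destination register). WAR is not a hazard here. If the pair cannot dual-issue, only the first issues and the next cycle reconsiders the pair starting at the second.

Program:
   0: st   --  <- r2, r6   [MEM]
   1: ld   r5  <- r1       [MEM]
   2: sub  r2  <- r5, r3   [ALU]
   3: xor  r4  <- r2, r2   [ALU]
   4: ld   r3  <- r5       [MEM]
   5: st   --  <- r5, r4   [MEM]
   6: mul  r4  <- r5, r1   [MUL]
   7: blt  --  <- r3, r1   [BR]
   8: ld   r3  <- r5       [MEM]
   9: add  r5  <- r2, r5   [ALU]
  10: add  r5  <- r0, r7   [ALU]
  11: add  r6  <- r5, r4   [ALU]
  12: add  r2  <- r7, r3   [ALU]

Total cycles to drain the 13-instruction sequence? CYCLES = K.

t=0 i0:st ; no-port MEM/MEM
t=1 i1:ld ; RAW r5
t=2 i2:sub ; RAW r2
t=3 i3&i4:xor;ld ; dual
t=4 i5&i6:st;mul ; dual
t=5 i7&i8:blt;ld ; dual
t=6 i9:add ; WAW r5
t=7 i10:add ; RAW r5
t=8 i11&i12:add;add ; dual

CYCLES = 9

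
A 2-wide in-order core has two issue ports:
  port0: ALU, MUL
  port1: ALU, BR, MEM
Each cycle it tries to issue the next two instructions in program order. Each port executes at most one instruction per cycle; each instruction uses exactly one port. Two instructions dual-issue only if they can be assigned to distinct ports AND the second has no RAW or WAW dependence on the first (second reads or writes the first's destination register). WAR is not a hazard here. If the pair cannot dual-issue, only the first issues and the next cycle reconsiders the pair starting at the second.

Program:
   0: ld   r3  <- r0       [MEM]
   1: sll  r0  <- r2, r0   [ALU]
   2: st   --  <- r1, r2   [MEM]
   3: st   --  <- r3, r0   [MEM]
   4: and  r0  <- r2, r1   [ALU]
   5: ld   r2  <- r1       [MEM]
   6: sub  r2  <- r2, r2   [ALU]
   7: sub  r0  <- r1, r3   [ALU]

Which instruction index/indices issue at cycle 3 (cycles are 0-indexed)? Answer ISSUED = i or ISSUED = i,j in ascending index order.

t=0 i0/i1:ld.MEM;sll.ALU ; 2-wide
t=1 i2:st.MEM ; no-port MEM/MEM
t=2 i3/i4:st.MEM;and.ALU ; 2-wide
t=3 i5:ld.MEM ; RAW+WAW r2
t=4 i6/i7:sub.ALU;sub.ALU ; 2-wide

ISSUED = 5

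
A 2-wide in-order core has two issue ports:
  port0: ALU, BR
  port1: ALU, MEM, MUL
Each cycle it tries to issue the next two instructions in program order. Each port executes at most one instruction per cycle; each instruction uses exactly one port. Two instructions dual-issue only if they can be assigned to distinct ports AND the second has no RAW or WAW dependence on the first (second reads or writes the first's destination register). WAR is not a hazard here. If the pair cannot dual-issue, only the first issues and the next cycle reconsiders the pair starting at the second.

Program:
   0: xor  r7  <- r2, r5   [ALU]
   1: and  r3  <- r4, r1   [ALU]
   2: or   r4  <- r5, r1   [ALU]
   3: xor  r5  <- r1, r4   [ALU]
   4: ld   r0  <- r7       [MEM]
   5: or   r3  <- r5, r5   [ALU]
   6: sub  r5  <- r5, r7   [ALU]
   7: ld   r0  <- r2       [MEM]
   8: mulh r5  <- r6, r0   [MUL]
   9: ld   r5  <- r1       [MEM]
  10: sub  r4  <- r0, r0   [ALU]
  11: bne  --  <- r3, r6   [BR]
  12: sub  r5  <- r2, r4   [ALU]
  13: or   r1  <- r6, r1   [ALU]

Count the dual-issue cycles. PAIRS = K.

PAIRS = 5

[0] i0+i1  xor and  -- 2-wide
[1] i2  or  -- RAW r4
[2] i3+i4  xor ld  -- 2-wide
[3] i5+i6  or sub  -- 2-wide
[4] i7  ld  -- no-port MEM/MUL
[5] i8  mulh  -- no-port MUL/MEM
[6] i9+i10  ld sub  -- 2-wide
[7] i11+i12  bne sub  -- 2-wide
[8] i13  or  -- tail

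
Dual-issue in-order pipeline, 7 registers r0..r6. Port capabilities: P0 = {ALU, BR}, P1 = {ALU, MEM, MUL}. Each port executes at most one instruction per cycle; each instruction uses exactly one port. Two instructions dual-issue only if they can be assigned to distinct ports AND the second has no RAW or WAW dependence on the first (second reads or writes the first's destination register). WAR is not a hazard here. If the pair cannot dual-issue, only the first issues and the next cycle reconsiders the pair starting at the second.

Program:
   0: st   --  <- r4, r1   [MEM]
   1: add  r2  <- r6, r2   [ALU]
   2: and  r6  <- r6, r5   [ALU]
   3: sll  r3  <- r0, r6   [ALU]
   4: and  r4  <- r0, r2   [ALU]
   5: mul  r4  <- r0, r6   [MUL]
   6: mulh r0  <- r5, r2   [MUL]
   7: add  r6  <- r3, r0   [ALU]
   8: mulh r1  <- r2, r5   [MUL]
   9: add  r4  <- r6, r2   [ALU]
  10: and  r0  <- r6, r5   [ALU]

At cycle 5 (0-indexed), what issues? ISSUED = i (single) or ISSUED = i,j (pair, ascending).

ISSUED = 7,8

#0 head=0: st.MEM+add.ALU i0+i1 pair
#1 head=2: and.ALU i2 RAW r6
#2 head=3: sll.ALU+and.ALU i3+i4 pair
#3 head=5: mul.MUL i5 no-port MUL/MUL
#4 head=6: mulh.MUL i6 RAW r0
#5 head=7: add.ALU+mulh.MUL i7+i8 pair
#6 head=9: add.ALU+and.ALU i9+i10 pair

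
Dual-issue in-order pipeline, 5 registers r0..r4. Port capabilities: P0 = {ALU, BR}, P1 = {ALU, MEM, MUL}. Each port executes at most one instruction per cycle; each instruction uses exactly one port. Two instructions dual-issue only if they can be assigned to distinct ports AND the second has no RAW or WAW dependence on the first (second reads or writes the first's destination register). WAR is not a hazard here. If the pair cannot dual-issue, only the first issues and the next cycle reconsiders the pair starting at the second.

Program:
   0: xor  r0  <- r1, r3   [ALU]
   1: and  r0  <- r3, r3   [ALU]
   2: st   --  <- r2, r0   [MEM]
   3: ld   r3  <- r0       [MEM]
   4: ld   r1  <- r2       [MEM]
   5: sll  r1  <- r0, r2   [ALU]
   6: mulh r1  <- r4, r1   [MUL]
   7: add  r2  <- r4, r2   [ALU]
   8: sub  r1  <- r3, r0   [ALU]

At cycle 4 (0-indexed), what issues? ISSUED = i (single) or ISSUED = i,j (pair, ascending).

t=0 i0:xor.ALU ; WAW r0
t=1 i1:and.ALU ; RAW r0
t=2 i2:st.MEM ; no-port MEM/MEM
t=3 i3:ld.MEM ; no-port MEM/MEM
t=4 i4:ld.MEM ; WAW r1
t=5 i5:sll.ALU ; RAW+WAW r1
t=6 i6,i7:mulh.MUL;add.ALU ; pair
t=7 i8:sub.ALU ; tail

ISSUED = 4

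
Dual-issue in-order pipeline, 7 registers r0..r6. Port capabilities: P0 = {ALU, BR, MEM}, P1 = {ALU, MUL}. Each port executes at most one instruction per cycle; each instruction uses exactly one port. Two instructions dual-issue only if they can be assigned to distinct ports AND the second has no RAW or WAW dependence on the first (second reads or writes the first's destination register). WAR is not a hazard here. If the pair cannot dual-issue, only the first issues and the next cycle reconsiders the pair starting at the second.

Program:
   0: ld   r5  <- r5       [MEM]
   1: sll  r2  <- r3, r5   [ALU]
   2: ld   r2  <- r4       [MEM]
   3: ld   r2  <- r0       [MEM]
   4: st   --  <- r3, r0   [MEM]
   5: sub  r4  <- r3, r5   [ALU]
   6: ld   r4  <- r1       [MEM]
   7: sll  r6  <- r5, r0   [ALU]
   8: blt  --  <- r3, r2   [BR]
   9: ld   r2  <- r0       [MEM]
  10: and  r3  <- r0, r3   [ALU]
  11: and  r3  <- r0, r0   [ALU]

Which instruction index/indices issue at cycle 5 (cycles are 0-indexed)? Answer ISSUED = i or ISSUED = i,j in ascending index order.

ISSUED = 6,7

  cy0 -> i0 (ld) RAW r5
  cy1 -> i1 (sll) WAW r2
  cy2 -> i2 (ld) no-port MEM/MEM
  cy3 -> i3 (ld) no-port MEM/MEM
  cy4 -> i4&i5 (st sub) dual
  cy5 -> i6&i7 (ld sll) dual
  cy6 -> i8 (blt) no-port BR/MEM
  cy7 -> i9&i10 (ld and) dual
  cy8 -> i11 (and) tail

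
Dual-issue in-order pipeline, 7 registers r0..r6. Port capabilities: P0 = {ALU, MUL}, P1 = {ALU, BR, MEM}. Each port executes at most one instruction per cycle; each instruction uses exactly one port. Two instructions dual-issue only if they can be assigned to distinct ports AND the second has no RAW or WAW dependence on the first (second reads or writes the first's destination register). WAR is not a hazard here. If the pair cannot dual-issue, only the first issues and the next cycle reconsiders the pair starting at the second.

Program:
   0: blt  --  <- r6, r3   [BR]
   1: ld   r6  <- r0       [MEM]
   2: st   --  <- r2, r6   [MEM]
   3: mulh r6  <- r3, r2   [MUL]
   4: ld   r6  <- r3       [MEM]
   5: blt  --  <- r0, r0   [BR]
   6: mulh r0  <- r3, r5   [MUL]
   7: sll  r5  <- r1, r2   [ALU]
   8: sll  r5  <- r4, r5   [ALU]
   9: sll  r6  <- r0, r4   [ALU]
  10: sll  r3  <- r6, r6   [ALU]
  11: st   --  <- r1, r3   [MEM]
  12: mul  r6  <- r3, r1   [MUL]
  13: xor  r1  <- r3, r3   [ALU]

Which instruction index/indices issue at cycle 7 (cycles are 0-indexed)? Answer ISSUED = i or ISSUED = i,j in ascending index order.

ISSUED = 10

[0] i0  blt  -- no-port BR/MEM
[1] i1  ld  -- no-port MEM/MEM
[2] i2+i3  st;mulh  -- 2-wide
[3] i4  ld  -- no-port MEM/BR
[4] i5+i6  blt;mulh  -- 2-wide
[5] i7  sll  -- RAW+WAW r5
[6] i8+i9  sll;sll  -- 2-wide
[7] i10  sll  -- RAW r3
[8] i11+i12  st;mul  -- 2-wide
[9] i13  xor  -- tail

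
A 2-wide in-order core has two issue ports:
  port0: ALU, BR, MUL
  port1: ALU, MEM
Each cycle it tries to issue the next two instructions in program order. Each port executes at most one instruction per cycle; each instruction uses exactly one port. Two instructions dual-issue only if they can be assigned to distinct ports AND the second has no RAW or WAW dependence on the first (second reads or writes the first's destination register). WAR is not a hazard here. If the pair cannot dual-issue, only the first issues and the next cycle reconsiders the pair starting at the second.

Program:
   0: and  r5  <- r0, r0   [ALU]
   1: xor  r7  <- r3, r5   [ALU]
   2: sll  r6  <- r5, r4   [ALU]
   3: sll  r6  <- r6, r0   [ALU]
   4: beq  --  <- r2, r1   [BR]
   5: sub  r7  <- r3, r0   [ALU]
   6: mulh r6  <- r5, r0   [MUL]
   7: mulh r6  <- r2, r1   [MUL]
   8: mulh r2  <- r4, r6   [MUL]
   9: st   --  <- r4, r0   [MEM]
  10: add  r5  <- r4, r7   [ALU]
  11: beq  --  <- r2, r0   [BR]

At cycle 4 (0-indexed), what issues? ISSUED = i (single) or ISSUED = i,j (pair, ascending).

c0: i0 and.ALU  RAW r5
c1: i1&i2 xor.ALU;sll.ALU  pair
c2: i3&i4 sll.ALU;beq.BR  pair
c3: i5&i6 sub.ALU;mulh.MUL  pair
c4: i7 mulh.MUL  no-port MUL/MUL
c5: i8&i9 mulh.MUL;st.MEM  pair
c6: i10&i11 add.ALU;beq.BR  pair

ISSUED = 7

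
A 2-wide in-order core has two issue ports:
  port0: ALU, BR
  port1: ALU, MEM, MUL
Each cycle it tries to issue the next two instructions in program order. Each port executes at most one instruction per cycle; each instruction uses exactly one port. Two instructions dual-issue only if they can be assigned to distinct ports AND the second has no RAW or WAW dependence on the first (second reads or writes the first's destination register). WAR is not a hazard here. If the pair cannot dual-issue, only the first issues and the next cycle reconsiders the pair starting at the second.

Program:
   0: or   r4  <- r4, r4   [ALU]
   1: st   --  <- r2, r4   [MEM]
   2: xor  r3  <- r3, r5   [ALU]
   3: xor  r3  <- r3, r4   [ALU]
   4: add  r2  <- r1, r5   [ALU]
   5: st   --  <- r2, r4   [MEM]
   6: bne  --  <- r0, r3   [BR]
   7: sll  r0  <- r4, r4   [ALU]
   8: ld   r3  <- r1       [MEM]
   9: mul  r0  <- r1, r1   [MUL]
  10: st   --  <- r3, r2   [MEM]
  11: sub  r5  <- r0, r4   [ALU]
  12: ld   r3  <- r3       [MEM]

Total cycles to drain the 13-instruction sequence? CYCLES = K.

CYCLES = 8

0. or @i0  | RAW r4
1. st;xor @i1/i2  | 2-wide
2. xor;add @i3/i4  | 2-wide
3. st;bne @i5/i6  | 2-wide
4. sll;ld @i7/i8  | 2-wide
5. mul @i9  | no-port MUL/MEM
6. st;sub @i10/i11  | 2-wide
7. ld @i12  | tail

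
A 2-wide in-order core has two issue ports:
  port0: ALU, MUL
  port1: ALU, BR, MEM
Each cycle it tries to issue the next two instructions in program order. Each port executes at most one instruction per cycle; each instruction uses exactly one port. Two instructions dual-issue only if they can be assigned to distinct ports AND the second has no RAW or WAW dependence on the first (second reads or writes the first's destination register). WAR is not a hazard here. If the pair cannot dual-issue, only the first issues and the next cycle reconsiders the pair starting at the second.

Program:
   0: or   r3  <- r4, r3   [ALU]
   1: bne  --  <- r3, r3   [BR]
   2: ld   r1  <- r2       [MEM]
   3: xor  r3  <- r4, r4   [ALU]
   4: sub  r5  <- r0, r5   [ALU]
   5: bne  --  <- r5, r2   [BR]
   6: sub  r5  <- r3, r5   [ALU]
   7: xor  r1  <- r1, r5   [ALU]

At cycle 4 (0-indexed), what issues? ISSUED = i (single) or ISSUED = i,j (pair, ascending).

ISSUED = 5,6

#0 head=0: or i0 RAW r3
#1 head=1: bne i1 no-port BR/MEM
#2 head=2: ld xor i2/i3 pair
#3 head=4: sub i4 RAW r5
#4 head=5: bne sub i5/i6 pair
#5 head=7: xor i7 tail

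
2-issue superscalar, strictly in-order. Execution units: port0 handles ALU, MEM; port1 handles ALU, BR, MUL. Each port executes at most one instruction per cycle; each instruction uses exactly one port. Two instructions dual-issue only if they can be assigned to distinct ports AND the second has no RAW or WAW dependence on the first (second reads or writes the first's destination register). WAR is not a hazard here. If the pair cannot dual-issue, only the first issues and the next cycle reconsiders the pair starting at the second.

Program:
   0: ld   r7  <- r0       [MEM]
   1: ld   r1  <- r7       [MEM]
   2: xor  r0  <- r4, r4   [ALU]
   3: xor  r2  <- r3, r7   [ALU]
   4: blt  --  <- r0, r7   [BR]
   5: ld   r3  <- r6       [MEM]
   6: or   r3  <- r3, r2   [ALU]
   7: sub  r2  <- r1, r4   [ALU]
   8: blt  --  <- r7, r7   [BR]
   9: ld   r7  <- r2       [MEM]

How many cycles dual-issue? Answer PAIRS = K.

PAIRS = 4

  cy0 -> i0 (ld) no-port MEM/MEM
  cy1 -> i1&i2 (ld/xor) 2-wide
  cy2 -> i3&i4 (xor/blt) 2-wide
  cy3 -> i5 (ld) RAW+WAW r3
  cy4 -> i6&i7 (or/sub) 2-wide
  cy5 -> i8&i9 (blt/ld) 2-wide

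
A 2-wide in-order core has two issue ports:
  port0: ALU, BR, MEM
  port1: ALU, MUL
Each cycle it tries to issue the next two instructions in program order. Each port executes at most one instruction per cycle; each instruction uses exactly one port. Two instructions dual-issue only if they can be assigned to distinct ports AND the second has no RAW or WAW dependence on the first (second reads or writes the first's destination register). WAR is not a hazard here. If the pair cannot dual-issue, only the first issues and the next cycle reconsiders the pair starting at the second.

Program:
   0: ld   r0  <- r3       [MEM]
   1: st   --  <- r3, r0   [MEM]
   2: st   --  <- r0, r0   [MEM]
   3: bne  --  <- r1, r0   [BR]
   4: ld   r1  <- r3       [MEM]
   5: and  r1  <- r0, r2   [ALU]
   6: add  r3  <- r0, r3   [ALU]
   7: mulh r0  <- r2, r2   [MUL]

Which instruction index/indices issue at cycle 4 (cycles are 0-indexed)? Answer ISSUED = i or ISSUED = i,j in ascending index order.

  cy0 -> i0 (ld.MEM) no-port MEM/MEM
  cy1 -> i1 (st.MEM) no-port MEM/MEM
  cy2 -> i2 (st.MEM) no-port MEM/BR
  cy3 -> i3 (bne.BR) no-port BR/MEM
  cy4 -> i4 (ld.MEM) WAW r1
  cy5 -> i5&i6 (and.ALU add.ALU) dual
  cy6 -> i7 (mulh.MUL) tail

ISSUED = 4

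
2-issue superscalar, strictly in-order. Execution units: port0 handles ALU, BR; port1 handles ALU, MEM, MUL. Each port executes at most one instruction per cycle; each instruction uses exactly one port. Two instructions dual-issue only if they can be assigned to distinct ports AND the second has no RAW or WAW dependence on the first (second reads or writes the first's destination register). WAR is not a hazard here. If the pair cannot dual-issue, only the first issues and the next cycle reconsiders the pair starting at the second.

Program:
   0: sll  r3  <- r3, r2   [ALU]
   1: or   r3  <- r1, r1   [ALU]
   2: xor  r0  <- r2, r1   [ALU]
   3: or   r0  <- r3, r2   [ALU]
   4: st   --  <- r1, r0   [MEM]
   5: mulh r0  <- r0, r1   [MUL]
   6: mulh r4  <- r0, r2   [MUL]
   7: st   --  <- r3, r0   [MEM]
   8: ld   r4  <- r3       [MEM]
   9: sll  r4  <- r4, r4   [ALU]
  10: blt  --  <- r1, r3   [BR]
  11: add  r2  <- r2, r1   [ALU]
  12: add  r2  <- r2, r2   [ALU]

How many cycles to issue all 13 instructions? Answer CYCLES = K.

CYCLES = 11

0. sll.ALU @i0  | WAW r3
1. or.ALU xor.ALU @i1+i2  | pair
2. or.ALU @i3  | RAW r0
3. st.MEM @i4  | no-port MEM/MUL
4. mulh.MUL @i5  | no-port MUL/MUL
5. mulh.MUL @i6  | no-port MUL/MEM
6. st.MEM @i7  | no-port MEM/MEM
7. ld.MEM @i8  | RAW+WAW r4
8. sll.ALU blt.BR @i9+i10  | pair
9. add.ALU @i11  | RAW+WAW r2
10. add.ALU @i12  | tail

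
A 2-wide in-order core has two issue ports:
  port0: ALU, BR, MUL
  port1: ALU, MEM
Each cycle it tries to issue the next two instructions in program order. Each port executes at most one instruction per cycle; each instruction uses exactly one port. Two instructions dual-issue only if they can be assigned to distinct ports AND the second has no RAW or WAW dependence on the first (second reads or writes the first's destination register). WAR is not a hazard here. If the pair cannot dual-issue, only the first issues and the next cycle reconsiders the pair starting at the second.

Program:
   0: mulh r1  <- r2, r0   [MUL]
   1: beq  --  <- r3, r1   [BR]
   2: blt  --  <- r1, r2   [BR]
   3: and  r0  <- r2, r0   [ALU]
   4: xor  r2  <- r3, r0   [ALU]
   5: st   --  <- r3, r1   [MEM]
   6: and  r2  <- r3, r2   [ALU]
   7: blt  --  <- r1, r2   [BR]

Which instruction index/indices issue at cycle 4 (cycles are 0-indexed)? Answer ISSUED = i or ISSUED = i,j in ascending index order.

#0 head=0: mulh.MUL i0 no-port MUL/BR
#1 head=1: beq.BR i1 no-port BR/BR
#2 head=2: blt.BR;and.ALU i2&i3 dual
#3 head=4: xor.ALU;st.MEM i4&i5 dual
#4 head=6: and.ALU i6 RAW r2
#5 head=7: blt.BR i7 tail

ISSUED = 6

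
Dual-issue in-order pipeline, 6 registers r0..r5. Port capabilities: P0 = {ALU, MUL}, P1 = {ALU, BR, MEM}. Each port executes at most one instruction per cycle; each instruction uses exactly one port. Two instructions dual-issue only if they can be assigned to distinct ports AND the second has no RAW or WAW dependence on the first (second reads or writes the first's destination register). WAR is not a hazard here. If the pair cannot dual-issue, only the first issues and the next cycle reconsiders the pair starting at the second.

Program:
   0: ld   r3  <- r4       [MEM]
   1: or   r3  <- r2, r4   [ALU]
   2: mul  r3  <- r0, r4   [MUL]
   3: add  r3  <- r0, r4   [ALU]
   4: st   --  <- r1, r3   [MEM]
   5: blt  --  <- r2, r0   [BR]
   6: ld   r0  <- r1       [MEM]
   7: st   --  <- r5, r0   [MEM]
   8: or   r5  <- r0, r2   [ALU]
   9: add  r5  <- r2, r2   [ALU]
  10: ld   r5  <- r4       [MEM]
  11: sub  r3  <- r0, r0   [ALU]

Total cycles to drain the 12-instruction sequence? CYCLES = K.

CYCLES = 10

[0] i0  ld  -- WAW r3
[1] i1  or  -- WAW r3
[2] i2  mul  -- WAW r3
[3] i3  add  -- RAW r3
[4] i4  st  -- no-port MEM/BR
[5] i5  blt  -- no-port BR/MEM
[6] i6  ld  -- no-port MEM/MEM
[7] i7,i8  st+or  -- dual
[8] i9  add  -- WAW r5
[9] i10,i11  ld+sub  -- dual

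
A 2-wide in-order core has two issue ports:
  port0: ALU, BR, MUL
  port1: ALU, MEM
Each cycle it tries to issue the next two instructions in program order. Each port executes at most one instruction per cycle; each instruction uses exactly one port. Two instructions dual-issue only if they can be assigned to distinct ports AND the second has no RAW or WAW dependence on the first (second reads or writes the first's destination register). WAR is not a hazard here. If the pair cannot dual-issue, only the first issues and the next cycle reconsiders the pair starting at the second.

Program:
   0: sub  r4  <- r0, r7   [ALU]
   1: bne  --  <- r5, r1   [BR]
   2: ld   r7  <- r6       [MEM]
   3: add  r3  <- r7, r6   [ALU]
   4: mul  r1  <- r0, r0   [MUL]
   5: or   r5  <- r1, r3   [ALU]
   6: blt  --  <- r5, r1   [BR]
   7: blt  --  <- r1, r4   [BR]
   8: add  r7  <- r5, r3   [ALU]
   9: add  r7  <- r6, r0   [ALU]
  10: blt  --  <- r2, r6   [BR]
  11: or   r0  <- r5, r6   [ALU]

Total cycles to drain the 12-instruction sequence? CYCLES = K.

  cy0 -> i0/i1 (sub bne) 2-wide
  cy1 -> i2 (ld) RAW r7
  cy2 -> i3/i4 (add mul) 2-wide
  cy3 -> i5 (or) RAW r5
  cy4 -> i6 (blt) no-port BR/BR
  cy5 -> i7/i8 (blt add) 2-wide
  cy6 -> i9/i10 (add blt) 2-wide
  cy7 -> i11 (or) tail

CYCLES = 8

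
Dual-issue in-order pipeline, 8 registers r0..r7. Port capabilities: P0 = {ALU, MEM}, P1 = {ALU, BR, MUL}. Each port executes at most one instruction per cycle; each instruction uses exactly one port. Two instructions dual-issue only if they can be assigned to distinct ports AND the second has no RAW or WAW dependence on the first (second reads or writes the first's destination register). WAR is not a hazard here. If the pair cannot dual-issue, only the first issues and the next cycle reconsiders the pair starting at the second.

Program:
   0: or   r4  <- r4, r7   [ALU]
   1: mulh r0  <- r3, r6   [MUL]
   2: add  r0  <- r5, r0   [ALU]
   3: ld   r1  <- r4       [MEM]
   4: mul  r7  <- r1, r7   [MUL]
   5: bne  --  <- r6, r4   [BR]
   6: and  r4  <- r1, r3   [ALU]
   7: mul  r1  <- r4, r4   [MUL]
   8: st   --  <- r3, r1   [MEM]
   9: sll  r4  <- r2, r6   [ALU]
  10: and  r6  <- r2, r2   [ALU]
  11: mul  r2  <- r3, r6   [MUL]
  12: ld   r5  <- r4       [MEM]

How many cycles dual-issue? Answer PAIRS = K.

[0] i0+i1  or.ALU;mulh.MUL  -- pair
[1] i2+i3  add.ALU;ld.MEM  -- pair
[2] i4  mul.MUL  -- no-port MUL/BR
[3] i5+i6  bne.BR;and.ALU  -- pair
[4] i7  mul.MUL  -- RAW r1
[5] i8+i9  st.MEM;sll.ALU  -- pair
[6] i10  and.ALU  -- RAW r6
[7] i11+i12  mul.MUL;ld.MEM  -- pair

PAIRS = 5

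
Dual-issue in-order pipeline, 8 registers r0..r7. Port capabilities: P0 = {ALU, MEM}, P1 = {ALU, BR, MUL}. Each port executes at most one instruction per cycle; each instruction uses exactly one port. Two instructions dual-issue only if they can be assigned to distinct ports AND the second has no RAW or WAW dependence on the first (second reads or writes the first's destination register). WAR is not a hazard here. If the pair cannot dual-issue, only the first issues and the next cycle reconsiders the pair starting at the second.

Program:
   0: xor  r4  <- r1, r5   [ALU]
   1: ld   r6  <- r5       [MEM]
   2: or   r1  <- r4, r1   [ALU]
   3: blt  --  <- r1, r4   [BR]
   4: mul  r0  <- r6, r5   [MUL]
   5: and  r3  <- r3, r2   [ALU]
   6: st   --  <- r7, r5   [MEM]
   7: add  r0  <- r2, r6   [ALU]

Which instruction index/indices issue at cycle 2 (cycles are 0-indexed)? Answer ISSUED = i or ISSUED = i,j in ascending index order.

#0 head=0: xor.ALU;ld.MEM i0&i1 2-wide
#1 head=2: or.ALU i2 RAW r1
#2 head=3: blt.BR i3 no-port BR/MUL
#3 head=4: mul.MUL;and.ALU i4&i5 2-wide
#4 head=6: st.MEM;add.ALU i6&i7 2-wide

ISSUED = 3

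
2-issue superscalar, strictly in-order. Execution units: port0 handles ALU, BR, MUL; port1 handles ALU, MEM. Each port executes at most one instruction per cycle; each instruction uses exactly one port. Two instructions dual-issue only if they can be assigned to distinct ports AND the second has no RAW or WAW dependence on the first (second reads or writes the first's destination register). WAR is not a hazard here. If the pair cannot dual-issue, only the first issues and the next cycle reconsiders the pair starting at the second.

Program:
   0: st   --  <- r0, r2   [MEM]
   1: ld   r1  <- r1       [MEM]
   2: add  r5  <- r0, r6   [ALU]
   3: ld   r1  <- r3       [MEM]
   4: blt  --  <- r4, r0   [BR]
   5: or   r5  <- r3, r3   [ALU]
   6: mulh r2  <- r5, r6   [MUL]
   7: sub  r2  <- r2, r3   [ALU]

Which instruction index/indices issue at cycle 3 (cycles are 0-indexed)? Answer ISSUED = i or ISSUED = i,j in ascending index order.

  cy0 -> i0 (st.MEM) no-port MEM/MEM
  cy1 -> i1&i2 (ld.MEM+add.ALU) dual
  cy2 -> i3&i4 (ld.MEM+blt.BR) dual
  cy3 -> i5 (or.ALU) RAW r5
  cy4 -> i6 (mulh.MUL) RAW+WAW r2
  cy5 -> i7 (sub.ALU) tail

ISSUED = 5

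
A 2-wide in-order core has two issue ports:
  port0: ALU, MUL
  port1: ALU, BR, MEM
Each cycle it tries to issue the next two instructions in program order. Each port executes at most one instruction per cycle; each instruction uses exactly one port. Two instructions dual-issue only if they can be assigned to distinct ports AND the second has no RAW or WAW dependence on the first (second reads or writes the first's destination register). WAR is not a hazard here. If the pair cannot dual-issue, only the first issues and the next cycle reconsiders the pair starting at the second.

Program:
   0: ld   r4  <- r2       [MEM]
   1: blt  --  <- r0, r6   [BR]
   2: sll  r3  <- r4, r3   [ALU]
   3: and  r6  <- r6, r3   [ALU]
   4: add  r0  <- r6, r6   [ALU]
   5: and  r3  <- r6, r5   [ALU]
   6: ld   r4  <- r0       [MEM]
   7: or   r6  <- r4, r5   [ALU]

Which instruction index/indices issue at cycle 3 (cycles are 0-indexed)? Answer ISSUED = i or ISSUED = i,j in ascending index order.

ISSUED = 4,5

0. ld @i0  | no-port MEM/BR
1. blt+sll @i1,i2  | 2-wide
2. and @i3  | RAW r6
3. add+and @i4,i5  | 2-wide
4. ld @i6  | RAW r4
5. or @i7  | tail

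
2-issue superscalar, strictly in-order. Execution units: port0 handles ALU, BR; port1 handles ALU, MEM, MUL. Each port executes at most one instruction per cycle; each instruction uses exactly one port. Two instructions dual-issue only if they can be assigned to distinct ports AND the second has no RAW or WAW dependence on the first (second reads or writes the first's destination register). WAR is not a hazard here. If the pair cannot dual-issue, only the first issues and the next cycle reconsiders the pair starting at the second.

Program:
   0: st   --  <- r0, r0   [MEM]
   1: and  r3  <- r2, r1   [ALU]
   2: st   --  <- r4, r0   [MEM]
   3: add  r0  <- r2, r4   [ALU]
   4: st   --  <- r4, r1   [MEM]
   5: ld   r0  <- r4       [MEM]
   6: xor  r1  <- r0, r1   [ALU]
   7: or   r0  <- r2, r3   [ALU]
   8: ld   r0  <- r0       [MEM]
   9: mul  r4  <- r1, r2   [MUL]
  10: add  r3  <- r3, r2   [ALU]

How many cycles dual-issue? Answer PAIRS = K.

  cy0 -> i0+i1 (st.MEM+and.ALU) dual
  cy1 -> i2+i3 (st.MEM+add.ALU) dual
  cy2 -> i4 (st.MEM) no-port MEM/MEM
  cy3 -> i5 (ld.MEM) RAW r0
  cy4 -> i6+i7 (xor.ALU+or.ALU) dual
  cy5 -> i8 (ld.MEM) no-port MEM/MUL
  cy6 -> i9+i10 (mul.MUL+add.ALU) dual

PAIRS = 4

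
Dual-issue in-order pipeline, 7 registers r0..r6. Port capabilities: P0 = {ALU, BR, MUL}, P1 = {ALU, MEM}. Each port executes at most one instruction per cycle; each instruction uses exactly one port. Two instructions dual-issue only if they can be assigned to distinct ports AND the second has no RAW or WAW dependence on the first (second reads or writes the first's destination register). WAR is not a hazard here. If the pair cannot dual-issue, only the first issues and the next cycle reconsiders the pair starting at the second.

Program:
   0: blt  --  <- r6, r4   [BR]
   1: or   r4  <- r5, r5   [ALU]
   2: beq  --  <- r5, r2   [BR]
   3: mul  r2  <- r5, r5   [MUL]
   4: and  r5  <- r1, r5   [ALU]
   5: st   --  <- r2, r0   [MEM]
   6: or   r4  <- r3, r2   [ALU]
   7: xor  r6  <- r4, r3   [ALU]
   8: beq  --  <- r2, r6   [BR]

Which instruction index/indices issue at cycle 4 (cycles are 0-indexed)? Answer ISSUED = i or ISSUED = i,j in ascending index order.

0. blt or @i0+i1  | 2-wide
1. beq @i2  | no-port BR/MUL
2. mul and @i3+i4  | 2-wide
3. st or @i5+i6  | 2-wide
4. xor @i7  | RAW r6
5. beq @i8  | tail

ISSUED = 7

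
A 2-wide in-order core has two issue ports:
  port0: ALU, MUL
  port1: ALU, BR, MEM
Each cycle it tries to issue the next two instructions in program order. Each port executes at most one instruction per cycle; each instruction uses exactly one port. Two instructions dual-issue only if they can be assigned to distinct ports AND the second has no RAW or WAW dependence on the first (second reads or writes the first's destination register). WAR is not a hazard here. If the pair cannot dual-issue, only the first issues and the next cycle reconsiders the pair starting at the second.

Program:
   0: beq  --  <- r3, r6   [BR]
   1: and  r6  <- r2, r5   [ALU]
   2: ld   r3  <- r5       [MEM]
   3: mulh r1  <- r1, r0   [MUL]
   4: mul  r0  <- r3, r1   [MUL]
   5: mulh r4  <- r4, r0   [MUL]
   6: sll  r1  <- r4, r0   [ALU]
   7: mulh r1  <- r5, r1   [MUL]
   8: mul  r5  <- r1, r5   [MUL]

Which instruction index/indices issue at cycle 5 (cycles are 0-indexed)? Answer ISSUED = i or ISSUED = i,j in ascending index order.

#0 head=0: beq.BR+and.ALU i0+i1 pair
#1 head=2: ld.MEM+mulh.MUL i2+i3 pair
#2 head=4: mul.MUL i4 no-port MUL/MUL
#3 head=5: mulh.MUL i5 RAW r4
#4 head=6: sll.ALU i6 RAW+WAW r1
#5 head=7: mulh.MUL i7 no-port MUL/MUL
#6 head=8: mul.MUL i8 tail

ISSUED = 7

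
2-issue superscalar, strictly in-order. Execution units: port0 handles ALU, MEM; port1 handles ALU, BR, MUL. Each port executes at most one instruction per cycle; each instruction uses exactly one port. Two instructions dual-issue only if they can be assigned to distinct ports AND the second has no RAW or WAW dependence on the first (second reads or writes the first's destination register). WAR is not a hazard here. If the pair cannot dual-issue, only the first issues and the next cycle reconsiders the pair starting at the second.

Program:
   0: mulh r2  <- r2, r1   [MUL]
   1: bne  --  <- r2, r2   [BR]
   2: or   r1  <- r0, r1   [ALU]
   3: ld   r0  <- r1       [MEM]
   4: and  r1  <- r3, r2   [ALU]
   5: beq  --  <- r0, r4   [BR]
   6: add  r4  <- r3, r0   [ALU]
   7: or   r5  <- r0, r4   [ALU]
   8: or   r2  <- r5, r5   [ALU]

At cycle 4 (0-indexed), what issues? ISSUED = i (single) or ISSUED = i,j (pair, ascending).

[0] i0  mulh.MUL  -- no-port MUL/BR
[1] i1&i2  bne.BR;or.ALU  -- pair
[2] i3&i4  ld.MEM;and.ALU  -- pair
[3] i5&i6  beq.BR;add.ALU  -- pair
[4] i7  or.ALU  -- RAW r5
[5] i8  or.ALU  -- tail

ISSUED = 7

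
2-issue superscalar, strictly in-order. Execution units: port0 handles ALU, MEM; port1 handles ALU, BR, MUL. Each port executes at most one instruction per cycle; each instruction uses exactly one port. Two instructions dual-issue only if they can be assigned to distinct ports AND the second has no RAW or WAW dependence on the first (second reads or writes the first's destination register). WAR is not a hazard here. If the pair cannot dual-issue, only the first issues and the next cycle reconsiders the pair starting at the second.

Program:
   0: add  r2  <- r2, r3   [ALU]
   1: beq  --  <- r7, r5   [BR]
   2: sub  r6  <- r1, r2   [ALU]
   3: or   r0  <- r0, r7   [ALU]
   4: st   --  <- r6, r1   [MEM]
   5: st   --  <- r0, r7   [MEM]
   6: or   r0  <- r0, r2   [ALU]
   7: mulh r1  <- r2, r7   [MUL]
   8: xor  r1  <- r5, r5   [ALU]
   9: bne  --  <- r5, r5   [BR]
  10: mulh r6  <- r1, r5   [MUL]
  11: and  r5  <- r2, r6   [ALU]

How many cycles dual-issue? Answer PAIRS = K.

PAIRS = 4

  cy0 -> i0/i1 (add/beq) 2-wide
  cy1 -> i2/i3 (sub/or) 2-wide
  cy2 -> i4 (st) no-port MEM/MEM
  cy3 -> i5/i6 (st/or) 2-wide
  cy4 -> i7 (mulh) WAW r1
  cy5 -> i8/i9 (xor/bne) 2-wide
  cy6 -> i10 (mulh) RAW r6
  cy7 -> i11 (and) tail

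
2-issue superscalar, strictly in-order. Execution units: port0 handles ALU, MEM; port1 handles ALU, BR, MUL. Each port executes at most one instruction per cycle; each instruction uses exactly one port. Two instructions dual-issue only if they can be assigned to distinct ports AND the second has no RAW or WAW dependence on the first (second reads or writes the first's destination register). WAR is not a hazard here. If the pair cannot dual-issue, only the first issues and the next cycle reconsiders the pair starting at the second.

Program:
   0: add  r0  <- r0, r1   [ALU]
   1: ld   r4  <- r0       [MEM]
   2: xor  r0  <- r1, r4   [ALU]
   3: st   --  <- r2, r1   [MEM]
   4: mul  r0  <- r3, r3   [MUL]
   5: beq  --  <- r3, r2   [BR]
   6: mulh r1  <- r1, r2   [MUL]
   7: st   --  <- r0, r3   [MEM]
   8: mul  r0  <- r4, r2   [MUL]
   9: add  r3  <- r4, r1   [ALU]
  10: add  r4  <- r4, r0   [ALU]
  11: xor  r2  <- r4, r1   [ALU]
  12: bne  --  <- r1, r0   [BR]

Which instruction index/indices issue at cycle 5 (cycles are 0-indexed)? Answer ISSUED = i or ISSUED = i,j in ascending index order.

ISSUED = 6,7

[0] i0  add.ALU  -- RAW r0
[1] i1  ld.MEM  -- RAW r4
[2] i2&i3  xor.ALU/st.MEM  -- dual
[3] i4  mul.MUL  -- no-port MUL/BR
[4] i5  beq.BR  -- no-port BR/MUL
[5] i6&i7  mulh.MUL/st.MEM  -- dual
[6] i8&i9  mul.MUL/add.ALU  -- dual
[7] i10  add.ALU  -- RAW r4
[8] i11&i12  xor.ALU/bne.BR  -- dual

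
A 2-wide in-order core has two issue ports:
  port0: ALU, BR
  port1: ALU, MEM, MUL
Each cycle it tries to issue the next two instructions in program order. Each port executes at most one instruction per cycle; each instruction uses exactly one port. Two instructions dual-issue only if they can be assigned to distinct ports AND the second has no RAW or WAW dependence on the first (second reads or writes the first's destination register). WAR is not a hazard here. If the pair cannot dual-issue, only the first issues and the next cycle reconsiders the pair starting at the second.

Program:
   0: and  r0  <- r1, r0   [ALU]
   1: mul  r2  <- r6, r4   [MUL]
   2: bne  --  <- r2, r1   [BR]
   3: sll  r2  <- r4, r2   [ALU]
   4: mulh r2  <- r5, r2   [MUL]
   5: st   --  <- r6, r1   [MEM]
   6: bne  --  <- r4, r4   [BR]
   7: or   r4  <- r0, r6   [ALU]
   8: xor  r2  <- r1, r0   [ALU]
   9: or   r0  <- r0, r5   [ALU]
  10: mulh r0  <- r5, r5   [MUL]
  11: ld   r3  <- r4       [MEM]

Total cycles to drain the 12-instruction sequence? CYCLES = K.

CYCLES = 8

t=0 i0&i1:and.ALU+mul.MUL ; 2-wide
t=1 i2&i3:bne.BR+sll.ALU ; 2-wide
t=2 i4:mulh.MUL ; no-port MUL/MEM
t=3 i5&i6:st.MEM+bne.BR ; 2-wide
t=4 i7&i8:or.ALU+xor.ALU ; 2-wide
t=5 i9:or.ALU ; WAW r0
t=6 i10:mulh.MUL ; no-port MUL/MEM
t=7 i11:ld.MEM ; tail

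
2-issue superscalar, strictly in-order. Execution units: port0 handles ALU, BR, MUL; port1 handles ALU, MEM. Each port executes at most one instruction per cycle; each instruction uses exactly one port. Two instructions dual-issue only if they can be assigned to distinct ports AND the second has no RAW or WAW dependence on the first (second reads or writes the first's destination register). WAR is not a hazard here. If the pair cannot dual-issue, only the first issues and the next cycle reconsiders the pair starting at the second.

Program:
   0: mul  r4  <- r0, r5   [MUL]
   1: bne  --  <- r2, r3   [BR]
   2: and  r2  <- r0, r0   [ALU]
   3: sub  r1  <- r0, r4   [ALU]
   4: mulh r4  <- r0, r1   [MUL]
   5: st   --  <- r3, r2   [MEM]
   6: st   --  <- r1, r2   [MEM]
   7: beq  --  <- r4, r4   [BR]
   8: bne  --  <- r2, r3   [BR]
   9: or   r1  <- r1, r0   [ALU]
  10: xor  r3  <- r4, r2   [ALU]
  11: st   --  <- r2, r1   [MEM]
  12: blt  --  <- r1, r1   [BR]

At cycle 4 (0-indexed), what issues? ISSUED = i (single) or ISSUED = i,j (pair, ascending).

ISSUED = 6,7

c0: i0 mul.MUL  no-port MUL/BR
c1: i1&i2 bne.BR/and.ALU  2-wide
c2: i3 sub.ALU  RAW r1
c3: i4&i5 mulh.MUL/st.MEM  2-wide
c4: i6&i7 st.MEM/beq.BR  2-wide
c5: i8&i9 bne.BR/or.ALU  2-wide
c6: i10&i11 xor.ALU/st.MEM  2-wide
c7: i12 blt.BR  tail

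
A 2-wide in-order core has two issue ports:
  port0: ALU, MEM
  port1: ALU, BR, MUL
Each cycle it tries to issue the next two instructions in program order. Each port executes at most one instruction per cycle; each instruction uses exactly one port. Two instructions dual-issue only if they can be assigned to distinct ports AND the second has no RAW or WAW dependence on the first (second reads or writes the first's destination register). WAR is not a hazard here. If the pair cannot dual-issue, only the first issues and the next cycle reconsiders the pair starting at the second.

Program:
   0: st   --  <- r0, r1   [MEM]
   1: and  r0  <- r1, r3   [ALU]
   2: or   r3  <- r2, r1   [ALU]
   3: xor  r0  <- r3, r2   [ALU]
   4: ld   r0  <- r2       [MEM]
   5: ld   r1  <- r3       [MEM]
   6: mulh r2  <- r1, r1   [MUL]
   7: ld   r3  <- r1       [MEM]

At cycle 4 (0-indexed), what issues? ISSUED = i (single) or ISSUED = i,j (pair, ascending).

ISSUED = 5

t=0 i0&i1:st.MEM/and.ALU ; 2-wide
t=1 i2:or.ALU ; RAW r3
t=2 i3:xor.ALU ; WAW r0
t=3 i4:ld.MEM ; no-port MEM/MEM
t=4 i5:ld.MEM ; RAW r1
t=5 i6&i7:mulh.MUL/ld.MEM ; 2-wide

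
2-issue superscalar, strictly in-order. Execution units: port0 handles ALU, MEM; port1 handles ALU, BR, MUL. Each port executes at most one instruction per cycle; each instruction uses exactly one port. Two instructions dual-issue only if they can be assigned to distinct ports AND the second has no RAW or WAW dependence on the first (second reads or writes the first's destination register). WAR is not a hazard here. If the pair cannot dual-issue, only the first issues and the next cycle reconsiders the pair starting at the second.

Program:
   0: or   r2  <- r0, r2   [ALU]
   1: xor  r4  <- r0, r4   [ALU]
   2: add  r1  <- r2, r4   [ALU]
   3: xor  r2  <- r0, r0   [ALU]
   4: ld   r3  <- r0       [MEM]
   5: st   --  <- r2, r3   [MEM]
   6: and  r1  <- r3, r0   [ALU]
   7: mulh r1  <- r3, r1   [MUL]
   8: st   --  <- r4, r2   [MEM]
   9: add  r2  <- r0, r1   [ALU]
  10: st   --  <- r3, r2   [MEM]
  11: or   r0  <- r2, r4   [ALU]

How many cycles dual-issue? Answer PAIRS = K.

[0] i0+i1  or.ALU+xor.ALU  -- 2-wide
[1] i2+i3  add.ALU+xor.ALU  -- 2-wide
[2] i4  ld.MEM  -- no-port MEM/MEM
[3] i5+i6  st.MEM+and.ALU  -- 2-wide
[4] i7+i8  mulh.MUL+st.MEM  -- 2-wide
[5] i9  add.ALU  -- RAW r2
[6] i10+i11  st.MEM+or.ALU  -- 2-wide

PAIRS = 5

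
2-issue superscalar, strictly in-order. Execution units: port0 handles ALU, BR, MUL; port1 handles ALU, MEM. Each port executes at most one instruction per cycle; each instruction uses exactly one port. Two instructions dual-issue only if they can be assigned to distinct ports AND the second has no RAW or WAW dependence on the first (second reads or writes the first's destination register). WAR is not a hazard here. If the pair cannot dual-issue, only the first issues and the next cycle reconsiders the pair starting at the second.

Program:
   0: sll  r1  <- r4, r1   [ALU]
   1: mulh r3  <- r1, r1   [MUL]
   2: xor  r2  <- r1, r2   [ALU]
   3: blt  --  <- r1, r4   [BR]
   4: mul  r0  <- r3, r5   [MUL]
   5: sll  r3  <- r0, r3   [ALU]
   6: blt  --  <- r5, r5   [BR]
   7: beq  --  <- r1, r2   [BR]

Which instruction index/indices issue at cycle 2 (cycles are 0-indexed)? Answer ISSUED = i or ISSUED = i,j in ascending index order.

ISSUED = 3

#0 head=0: sll i0 RAW r1
#1 head=1: mulh+xor i1,i2 dual
#2 head=3: blt i3 no-port BR/MUL
#3 head=4: mul i4 RAW r0
#4 head=5: sll+blt i5,i6 dual
#5 head=7: beq i7 tail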